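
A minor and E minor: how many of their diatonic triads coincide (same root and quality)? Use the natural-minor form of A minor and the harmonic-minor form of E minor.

Diatonic triads of A minor (natural minor): Am (i), Bdim (ii°), C (III), Dm (iv), Em (v), F (VI), G (VII).
Diatonic triads of E minor (harmonic minor): Em (i), F#dim (ii°), Gaug (III+), Am (iv), B (V), C (VI), D#dim (vii°).
Matching root and quality in both lists: Am, C, Em.
That gives 3 common triads.

3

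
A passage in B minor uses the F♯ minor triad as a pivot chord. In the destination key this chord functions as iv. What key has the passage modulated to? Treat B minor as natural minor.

The numeral iv denotes a minor triad on scale degree 4. With F♯ on degree 4, the tonic of the new key is C♯.
Degree 4 carries a minor triad in minor keys, so the destination is C♯ minor.
Check: the diatonic triads of C♯ minor (natural minor) are C♯m (i), D♯dim (ii°), E (III), F♯m (iv), G♯m (v), A (VI), B (VII) — F♯ minor is indeed iv.

C♯ minor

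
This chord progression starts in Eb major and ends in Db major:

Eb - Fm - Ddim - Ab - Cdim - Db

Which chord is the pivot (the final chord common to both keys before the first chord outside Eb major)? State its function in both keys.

Ab — IV in Eb major, V in Db major

Chords diatonic to Eb major: Eb, Fm, Gm, Ab, Bb, Cm, Ddim.
Reading the progression, the first chord not in that set is Cdim, so the modulation leaves Eb major there.
The chord immediately before Cdim is Ab, which is diatonic to both keys: IV in Eb major and V in Db major.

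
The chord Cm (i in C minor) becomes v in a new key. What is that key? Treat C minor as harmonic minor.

F minor

The numeral v denotes a minor triad on scale degree 5. With C on degree 5, the tonic of the new key is F.
Degree 5 carries a minor triad in natural-minor keys, so the destination is F minor.
Check: the diatonic triads of F minor (natural minor) are Fm (i), Gdim (ii°), Ab (III), Bbm (iv), Cm (v), Db (VI), Eb (VII) — Cm is indeed v.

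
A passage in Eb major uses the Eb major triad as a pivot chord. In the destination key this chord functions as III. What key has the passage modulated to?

The numeral III denotes a major triad on scale degree 3. With Eb on degree 3, the tonic of the new key is C.
Degree 3 carries a major triad in natural-minor keys, so the destination is C minor.
Check: the diatonic triads of C minor (natural minor) are Cm (i), Ddim (ii°), Eb (III), Fm (iv), Gm (v), Ab (VI), Bb (VII) — Eb major is indeed III.

C minor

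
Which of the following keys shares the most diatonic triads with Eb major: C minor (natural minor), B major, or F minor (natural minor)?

Triads of Eb major: Eb (I), Fm (ii), Gm (iii), Ab (IV), Bb (V), Cm (vi), Ddim (vii°).
C minor (natural minor) shares 7: Eb, Fm, Gm, Ab, Bb, Cm, Ddim.
B major shares 0: none.
F minor (natural minor) shares 4: Eb, Fm, Ab, Cm.
The most common triads (7) are shared with C minor.

C minor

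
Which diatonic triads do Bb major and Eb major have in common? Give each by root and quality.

Triads in Bb major: Bb (I), Cm (ii), Dm (iii), Eb (IV), F (V), Gm (vi), Adim (vii°).
Triads in Eb major: Eb (I), Fm (ii), Gm (iii), Ab (IV), Bb (V), Cm (vi), Ddim (vii°).
Shared triads with their functions: Bb (I in Bb major, V in Eb major); Cm (ii in Bb major, vi in Eb major); Eb (IV in Bb major, I in Eb major); Gm (vi in Bb major, iii in Eb major).

Bb, Cm, Eb, Gm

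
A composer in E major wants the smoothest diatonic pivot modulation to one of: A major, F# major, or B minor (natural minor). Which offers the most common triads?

Triads of E major: E (I), F#m (ii), G#m (iii), A (IV), B (V), C#m (vi), D#dim (vii°).
A major shares 4: E, F#m, A, C#m.
F# major shares 2: G#m, B.
B minor (natural minor) shares 2: F#m, A.
The most common triads (4) are shared with A major.

A major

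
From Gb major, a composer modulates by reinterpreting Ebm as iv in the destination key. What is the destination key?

Bb minor

The numeral iv denotes a minor triad on scale degree 4. With Eb on degree 4, the tonic of the new key is Bb.
Degree 4 carries a minor triad in minor keys, so the destination is Bb minor.
Check: the diatonic triads of Bb minor (natural minor) are Bbm (i), Cdim (ii°), Db (III), Ebm (iv), Fm (v), Gb (VI), Ab (VII) — Ebm is indeed iv.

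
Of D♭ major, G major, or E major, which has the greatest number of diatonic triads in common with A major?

Triads of A major: A (I), Bm (ii), C♯m (iii), D (IV), E (V), F♯m (vi), G♯dim (vii°).
D♭ major shares 0: none.
G major shares 2: Bm, D.
E major shares 4: A, C♯m, E, F♯m.
The most common triads (4) are shared with E major.

E major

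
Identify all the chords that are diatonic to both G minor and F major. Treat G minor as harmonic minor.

Gm

Triads in G minor (harmonic minor): Gm (i), Adim (ii°), Bbaug (III+), Cm (iv), D (V), Eb (VI), F#dim (vii°).
Triads in F major: F (I), Gm (ii), Am (iii), Bb (IV), C (V), Dm (vi), Edim (vii°).
Shared triads with their functions: Gm (i in G minor, ii in F major).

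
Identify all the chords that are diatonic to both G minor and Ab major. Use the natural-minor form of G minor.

Cm, Eb

Triads in G minor (natural minor): Gm (i), Adim (ii°), Bb (III), Cm (iv), Dm (v), Eb (VI), F (VII).
Triads in Ab major: Ab (I), Bbm (ii), Cm (iii), Db (IV), Eb (V), Fm (vi), Gdim (vii°).
Shared triads with their functions: Cm (iv in G minor, iii in Ab major); Eb (VI in G minor, V in Ab major).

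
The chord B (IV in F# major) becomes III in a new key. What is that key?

The numeral III denotes a major triad on scale degree 3. With B on degree 3, the tonic of the new key is G#.
Degree 3 carries a major triad in natural-minor keys, so the destination is G# minor.
Check: the diatonic triads of G# minor (natural minor) are G#m (i), A#dim (ii°), B (III), C#m (iv), D#m (v), E (VI), F# (VII) — B is indeed III.

G# minor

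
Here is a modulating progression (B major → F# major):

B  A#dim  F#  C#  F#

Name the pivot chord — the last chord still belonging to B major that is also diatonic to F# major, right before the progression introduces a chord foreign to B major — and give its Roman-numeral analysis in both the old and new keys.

F# — V in B major, I in F# major

Chords diatonic to B major: B, C#m, D#m, E, F#, G#m, A#dim.
Reading the progression, the first chord not in that set is C#, so the modulation leaves B major there.
The chord immediately before C# is F#, which is diatonic to both keys: V in B major and I in F# major.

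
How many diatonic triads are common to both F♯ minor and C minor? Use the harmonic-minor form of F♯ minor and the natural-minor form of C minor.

Diatonic triads of F♯ minor (harmonic minor): F♯ minor (i), G♯ diminished (ii°), A augmented (III+), B minor (iv), C♯ major (V), D major (VI), E♯ diminished (vii°).
Diatonic triads of C minor (natural minor): C minor (i), D diminished (ii°), E♭ major (III), F minor (iv), G minor (v), A♭ major (VI), B♭ major (VII).
No triad has the same root and quality in both keys.

0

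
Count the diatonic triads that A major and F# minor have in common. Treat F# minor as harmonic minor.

4

Diatonic triads of A major: A (I), Bm (ii), C#m (iii), D (IV), E (V), F#m (vi), G#dim (vii°).
Diatonic triads of F# minor (harmonic minor): F#m (i), G#dim (ii°), Aaug (III+), Bm (iv), C# (V), D (VI), E#dim (vii°).
Matching root and quality in both lists: Bm, D, F#m, G#dim.
That gives 4 common triads.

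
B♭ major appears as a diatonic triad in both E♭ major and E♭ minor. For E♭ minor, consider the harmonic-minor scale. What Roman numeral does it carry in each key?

The scale of E♭ major is E♭ F G A♭ B♭ C D; B♭ is degree 5, and the triad built there (B♭-D-F) is major, so it is V.
The scale of E♭ minor (harmonic minor) is E♭ F G♭ A♭ B♭ C♭ D; B♭ is degree 5, and the triad built there (B♭-D-F) is major, so it is V.

V in E♭ major; V in E♭ minor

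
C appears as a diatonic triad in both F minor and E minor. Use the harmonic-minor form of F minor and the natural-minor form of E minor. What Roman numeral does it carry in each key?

V in F minor; VI in E minor

The scale of F minor (harmonic minor) is F G Ab Bb C Db E; C is degree 5, and the triad built there (C-E-G) is major, so it is V.
The scale of E minor (natural minor) is E F# G A B C D; C is degree 6, and the triad built there (C-E-G) is major, so it is VI.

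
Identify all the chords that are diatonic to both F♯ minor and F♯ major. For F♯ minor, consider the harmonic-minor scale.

C♯, E♯dim

Triads in F♯ minor (harmonic minor): F♯m (i), G♯dim (ii°), Aaug (III+), Bm (iv), C♯ (V), D (VI), E♯dim (vii°).
Triads in F♯ major: F♯ (I), G♯m (ii), A♯m (iii), B (IV), C♯ (V), D♯m (vi), E♯dim (vii°).
Shared triads with their functions: C♯ (V in F♯ minor, V in F♯ major); E♯dim (vii° in F♯ minor, vii° in F♯ major).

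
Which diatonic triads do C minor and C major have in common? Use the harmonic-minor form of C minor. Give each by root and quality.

G, Bdim

Triads in C minor (harmonic minor): Cm (i), Ddim (ii°), E♭aug (III+), Fm (iv), G (V), A♭ (VI), Bdim (vii°).
Triads in C major: C (I), Dm (ii), Em (iii), F (IV), G (V), Am (vi), Bdim (vii°).
Shared triads with their functions: G (V in C minor, V in C major); Bdim (vii° in C minor, vii° in C major).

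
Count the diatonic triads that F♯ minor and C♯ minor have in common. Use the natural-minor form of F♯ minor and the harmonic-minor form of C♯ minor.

3

Diatonic triads of F♯ minor (natural minor): F♯m (i), G♯dim (ii°), A (III), Bm (iv), C♯m (v), D (VI), E (VII).
Diatonic triads of C♯ minor (harmonic minor): C♯m (i), D♯dim (ii°), Eaug (III+), F♯m (iv), G♯ (V), A (VI), B♯dim (vii°).
Matching root and quality in both lists: F♯m, A, C♯m.
That gives 3 common triads.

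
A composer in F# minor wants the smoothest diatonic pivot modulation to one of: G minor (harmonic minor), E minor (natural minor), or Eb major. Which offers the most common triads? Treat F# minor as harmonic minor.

Triads of F# minor (harmonic minor): F#m (i), G#dim (ii°), Aaug (III+), Bm (iv), C# (V), D (VI), E#dim (vii°).
G minor (harmonic minor) shares 1: D.
E minor (natural minor) shares 2: Bm, D.
Eb major shares 0: none.
The most common triads (2) are shared with E minor.

E minor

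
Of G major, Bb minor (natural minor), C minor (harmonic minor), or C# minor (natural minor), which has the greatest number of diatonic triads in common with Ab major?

Triads of Ab major: Ab (I), Bbm (ii), Cm (iii), Db (IV), Eb (V), Fm (vi), Gdim (vii°).
G major shares 0: none.
Bb minor (natural minor) shares 4: Ab, Bbm, Db, Fm.
C minor (harmonic minor) shares 3: Ab, Cm, Fm.
C# minor (natural minor) shares 0: none.
The most common triads (4) are shared with Bb minor.

Bb minor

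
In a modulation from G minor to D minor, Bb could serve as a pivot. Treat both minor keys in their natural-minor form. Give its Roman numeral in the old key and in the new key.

III in G minor; VI in D minor

The scale of G minor (natural minor) is G A Bb C D Eb F; Bb is degree 3, and the triad built there (Bb-D-F) is major, so it is III.
The scale of D minor (natural minor) is D E F G A Bb C; Bb is degree 6, and the triad built there (Bb-D-F) is major, so it is VI.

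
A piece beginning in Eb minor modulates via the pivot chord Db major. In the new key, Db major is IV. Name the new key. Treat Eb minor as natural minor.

The numeral IV denotes a major triad on scale degree 4. With Db on degree 4, the tonic of the new key is Ab.
Degree 4 carries a major triad in major keys, so the destination is Ab major.
Check: the diatonic triads of Ab major are Ab (I), Bbm (ii), Cm (iii), Db (IV), Eb (V), Fm (vi), Gdim (vii°) — Db major is indeed IV.

Ab major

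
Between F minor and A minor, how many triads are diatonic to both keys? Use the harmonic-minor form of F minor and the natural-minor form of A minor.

1

Diatonic triads of F minor (harmonic minor): F minor (i), G diminished (ii°), A♭ augmented (III+), B♭ minor (iv), C major (V), D♭ major (VI), E diminished (vii°).
Diatonic triads of A minor (natural minor): A minor (i), B diminished (ii°), C major (III), D minor (iv), E minor (v), F major (VI), G major (VII).
Matching root and quality in both lists: C major.
That gives 1 common triad.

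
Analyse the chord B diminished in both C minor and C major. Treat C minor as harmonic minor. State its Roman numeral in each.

vii° in C minor; vii° in C major

The scale of C minor (harmonic minor) is C D Eb F G Ab B; B is degree 7, and the triad built there (B-D-F) is diminished, so it is vii°.
The scale of C major is C D E F G A B; B is degree 7, and the triad built there (B-D-F) is diminished, so it is vii°.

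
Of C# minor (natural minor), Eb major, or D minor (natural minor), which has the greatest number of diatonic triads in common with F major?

Triads of F major: F major (I), G minor (ii), A minor (iii), Bb major (IV), C major (V), D minor (vi), E diminished (vii°).
C# minor (natural minor) shares 0: none.
Eb major shares 2: Gm, Bb.
D minor (natural minor) shares 7: F, Gm, Am, Bb, C, Dm, Edim.
The most common triads (7) are shared with D minor.

D minor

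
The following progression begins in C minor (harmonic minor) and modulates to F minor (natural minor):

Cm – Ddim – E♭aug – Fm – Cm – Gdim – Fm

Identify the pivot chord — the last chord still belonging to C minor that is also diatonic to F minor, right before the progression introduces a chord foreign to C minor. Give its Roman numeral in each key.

Chords diatonic to C minor: Cm, Ddim, E♭aug, Fm, G, A♭, Bdim.
Reading the progression, the first chord not in that set is Gdim, so the modulation leaves C minor there.
The chord immediately before Gdim is Cm, which is diatonic to both keys: i in C minor and v in F minor.

Cm — i in C minor, v in F minor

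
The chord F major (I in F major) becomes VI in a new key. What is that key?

A minor

The numeral VI denotes a major triad on scale degree 6. With F on degree 6, the tonic of the new key is A.
Degree 6 carries a major triad in minor keys, so the destination is A minor.
Check: the diatonic triads of A minor (natural minor) are Am (i), Bdim (ii°), C (III), Dm (iv), Em (v), F (VI), G (VII) — F major is indeed VI.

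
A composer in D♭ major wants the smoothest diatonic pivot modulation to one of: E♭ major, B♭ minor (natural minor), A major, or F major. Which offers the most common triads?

Triads of D♭ major: D♭ (I), E♭m (ii), Fm (iii), G♭ (IV), A♭ (V), B♭m (vi), Cdim (vii°).
E♭ major shares 2: Fm, A♭.
B♭ minor (natural minor) shares 7: D♭, E♭m, Fm, G♭, A♭, B♭m, Cdim.
A major shares 0: none.
F major shares 0: none.
The most common triads (7) are shared with B♭ minor.

B♭ minor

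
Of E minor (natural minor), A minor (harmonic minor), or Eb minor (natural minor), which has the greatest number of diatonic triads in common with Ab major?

Eb minor

Triads of Ab major: Ab (I), Bbm (ii), Cm (iii), Db (IV), Eb (V), Fm (vi), Gdim (vii°).
E minor (natural minor) shares 0: none.
A minor (harmonic minor) shares 0: none.
Eb minor (natural minor) shares 2: Bbm, Db.
The most common triads (2) are shared with Eb minor.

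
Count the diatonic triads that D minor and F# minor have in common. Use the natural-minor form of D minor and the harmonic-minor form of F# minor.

0

Diatonic triads of D minor (natural minor): D minor (i), E diminished (ii°), F major (III), G minor (iv), A minor (v), Bb major (VI), C major (VII).
Diatonic triads of F# minor (harmonic minor): F# minor (i), G# diminished (ii°), A augmented (III+), B minor (iv), C# major (V), D major (VI), E# diminished (vii°).
No triad has the same root and quality in both keys.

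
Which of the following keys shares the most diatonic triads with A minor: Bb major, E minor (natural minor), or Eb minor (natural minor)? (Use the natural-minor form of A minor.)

Triads of A minor (natural minor): A minor (i), B diminished (ii°), C major (III), D minor (iv), E minor (v), F major (VI), G major (VII).
Bb major shares 2: Dm, F.
E minor (natural minor) shares 4: Am, C, Em, G.
Eb minor (natural minor) shares 0: none.
The most common triads (4) are shared with E minor.

E minor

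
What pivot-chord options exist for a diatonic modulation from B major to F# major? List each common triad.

B, D#m, F#, G#m

Triads in B major: B (I), C#m (ii), D#m (iii), E (IV), F# (V), G#m (vi), A#dim (vii°).
Triads in F# major: F# (I), G#m (ii), A#m (iii), B (IV), C# (V), D#m (vi), E#dim (vii°).
Shared triads with their functions: B (I in B major, IV in F# major); D#m (iii in B major, vi in F# major); F# (V in B major, I in F# major); G#m (vi in B major, ii in F# major).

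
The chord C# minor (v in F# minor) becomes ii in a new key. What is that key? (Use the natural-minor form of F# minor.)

B major

The numeral ii denotes a minor triad on scale degree 2. With C# on degree 2, the tonic of the new key is B.
Degree 2 carries a minor triad in major keys, so the destination is B major.
Check: the diatonic triads of B major are B (I), C#m (ii), D#m (iii), E (IV), F# (V), G#m (vi), A#dim (vii°) — C# minor is indeed ii.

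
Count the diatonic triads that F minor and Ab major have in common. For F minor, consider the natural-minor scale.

7

Diatonic triads of F minor (natural minor): Fm (i), Gdim (ii°), Ab (III), Bbm (iv), Cm (v), Db (VI), Eb (VII).
Diatonic triads of Ab major: Ab (I), Bbm (ii), Cm (iii), Db (IV), Eb (V), Fm (vi), Gdim (vii°).
Matching root and quality in both lists: Fm, Gdim, Ab, Bbm, Cm, Db, Eb.
That gives 7 common triads.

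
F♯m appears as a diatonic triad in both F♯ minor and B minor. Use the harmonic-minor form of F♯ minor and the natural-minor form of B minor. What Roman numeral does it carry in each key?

The scale of F♯ minor (harmonic minor) is F♯ G♯ A B C♯ D E♯; F♯ is degree 1, and the triad built there (F♯-A-C♯) is minor, so it is i.
The scale of B minor (natural minor) is B C♯ D E F♯ G A; F♯ is degree 5, and the triad built there (F♯-A-C♯) is minor, so it is v.

i in F♯ minor; v in B minor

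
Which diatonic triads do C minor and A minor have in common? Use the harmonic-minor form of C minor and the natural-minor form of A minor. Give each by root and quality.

G, Bdim

Triads in C minor (harmonic minor): Cm (i), Ddim (ii°), E♭aug (III+), Fm (iv), G (V), A♭ (VI), Bdim (vii°).
Triads in A minor (natural minor): Am (i), Bdim (ii°), C (III), Dm (iv), Em (v), F (VI), G (VII).
Shared triads with their functions: G (V in C minor, VII in A minor); Bdim (vii° in C minor, ii° in A minor).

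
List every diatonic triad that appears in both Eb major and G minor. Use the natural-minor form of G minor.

Eb, Gm, Bb, Cm

Triads in Eb major: Eb (I), Fm (ii), Gm (iii), Ab (IV), Bb (V), Cm (vi), Ddim (vii°).
Triads in G minor (natural minor): Gm (i), Adim (ii°), Bb (III), Cm (iv), Dm (v), Eb (VI), F (VII).
Shared triads with their functions: Eb (I in Eb major, VI in G minor); Gm (iii in Eb major, i in G minor); Bb (V in Eb major, III in G minor); Cm (vi in Eb major, iv in G minor).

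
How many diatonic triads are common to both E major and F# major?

Diatonic triads of E major: E (I), F#m (ii), G#m (iii), A (IV), B (V), C#m (vi), D#dim (vii°).
Diatonic triads of F# major: F# (I), G#m (ii), A#m (iii), B (IV), C# (V), D#m (vi), E#dim (vii°).
Matching root and quality in both lists: G#m, B.
That gives 2 common triads.

2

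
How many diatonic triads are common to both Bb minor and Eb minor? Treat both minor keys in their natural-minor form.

4

Diatonic triads of Bb minor (natural minor): Bb minor (i), C diminished (ii°), Db major (III), Eb minor (iv), F minor (v), Gb major (VI), Ab major (VII).
Diatonic triads of Eb minor (natural minor): Eb minor (i), F diminished (ii°), Gb major (III), Ab minor (iv), Bb minor (v), Cb major (VI), Db major (VII).
Matching root and quality in both lists: Bb minor, Db major, Eb minor, Gb major.
That gives 4 common triads.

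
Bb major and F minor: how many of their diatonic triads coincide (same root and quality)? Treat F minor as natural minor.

Diatonic triads of Bb major: Bb major (I), C minor (ii), D minor (iii), Eb major (IV), F major (V), G minor (vi), A diminished (vii°).
Diatonic triads of F minor (natural minor): F minor (i), G diminished (ii°), Ab major (III), Bb minor (iv), C minor (v), Db major (VI), Eb major (VII).
Matching root and quality in both lists: C minor, Eb major.
That gives 2 common triads.

2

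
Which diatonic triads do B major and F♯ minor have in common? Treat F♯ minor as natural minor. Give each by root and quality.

C♯m, E

Triads in B major: B major (I), C♯ minor (ii), D♯ minor (iii), E major (IV), F♯ major (V), G♯ minor (vi), A♯ diminished (vii°).
Triads in F♯ minor (natural minor): F♯ minor (i), G♯ diminished (ii°), A major (III), B minor (iv), C♯ minor (v), D major (VI), E major (VII).
Shared triads with their functions: C♯ minor (ii in B major, v in F♯ minor); E major (IV in B major, VII in F♯ minor).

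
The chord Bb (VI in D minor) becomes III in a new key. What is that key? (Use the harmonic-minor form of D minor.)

G minor

The numeral III denotes a major triad on scale degree 3. With Bb on degree 3, the tonic of the new key is G.
Degree 3 carries a major triad in natural-minor keys, so the destination is G minor.
Check: the diatonic triads of G minor (natural minor) are Gm (i), Adim (ii°), Bb (III), Cm (iv), Dm (v), Eb (VI), F (VII) — Bb is indeed III.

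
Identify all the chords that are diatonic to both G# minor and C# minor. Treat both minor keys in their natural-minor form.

G#m, B, C#m, E

Triads in G# minor (natural minor): G#m (i), A#dim (ii°), B (III), C#m (iv), D#m (v), E (VI), F# (VII).
Triads in C# minor (natural minor): C#m (i), D#dim (ii°), E (III), F#m (iv), G#m (v), A (VI), B (VII).
Shared triads with their functions: G#m (i in G# minor, v in C# minor); B (III in G# minor, VII in C# minor); C#m (iv in G# minor, i in C# minor); E (VI in G# minor, III in C# minor).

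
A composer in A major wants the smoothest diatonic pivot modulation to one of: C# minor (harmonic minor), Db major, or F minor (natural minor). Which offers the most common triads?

Triads of A major: A major (I), B minor (ii), C# minor (iii), D major (IV), E major (V), F# minor (vi), G# diminished (vii°).
C# minor (harmonic minor) shares 3: A, C#m, F#m.
Db major shares 0: none.
F minor (natural minor) shares 0: none.
The most common triads (3) are shared with C# minor.

C# minor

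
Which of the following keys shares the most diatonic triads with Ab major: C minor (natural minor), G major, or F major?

Triads of Ab major: Ab major (I), Bb minor (ii), C minor (iii), Db major (IV), Eb major (V), F minor (vi), G diminished (vii°).
C minor (natural minor) shares 4: Ab, Cm, Eb, Fm.
G major shares 0: none.
F major shares 0: none.
The most common triads (4) are shared with C minor.

C minor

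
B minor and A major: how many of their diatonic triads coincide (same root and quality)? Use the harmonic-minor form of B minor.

1

Diatonic triads of B minor (harmonic minor): Bm (i), C♯dim (ii°), Daug (III+), Em (iv), F♯ (V), G (VI), A♯dim (vii°).
Diatonic triads of A major: A (I), Bm (ii), C♯m (iii), D (IV), E (V), F♯m (vi), G♯dim (vii°).
Matching root and quality in both lists: Bm.
That gives 1 common triad.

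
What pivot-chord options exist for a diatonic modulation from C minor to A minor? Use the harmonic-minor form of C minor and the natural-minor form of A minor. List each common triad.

Triads in C minor (harmonic minor): Cm (i), Ddim (ii°), Ebaug (III+), Fm (iv), G (V), Ab (VI), Bdim (vii°).
Triads in A minor (natural minor): Am (i), Bdim (ii°), C (III), Dm (iv), Em (v), F (VI), G (VII).
Shared triads with their functions: G (V in C minor, VII in A minor); Bdim (vii° in C minor, ii° in A minor).

G, Bdim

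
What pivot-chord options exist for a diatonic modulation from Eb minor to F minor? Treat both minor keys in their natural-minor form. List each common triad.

Bbm, Db

Triads in Eb minor (natural minor): Ebm (i), Fdim (ii°), Gb (III), Abm (iv), Bbm (v), Cb (VI), Db (VII).
Triads in F minor (natural minor): Fm (i), Gdim (ii°), Ab (III), Bbm (iv), Cm (v), Db (VI), Eb (VII).
Shared triads with their functions: Bbm (v in Eb minor, iv in F minor); Db (VII in Eb minor, VI in F minor).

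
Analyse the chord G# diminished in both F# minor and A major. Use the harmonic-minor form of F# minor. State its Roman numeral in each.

The scale of F# minor (harmonic minor) is F# G# A B C# D E#; G# is degree 2, and the triad built there (G#-B-D) is diminished, so it is ii°.
The scale of A major is A B C# D E F# G#; G# is degree 7, and the triad built there (G#-B-D) is diminished, so it is vii°.

ii° in F# minor; vii° in A major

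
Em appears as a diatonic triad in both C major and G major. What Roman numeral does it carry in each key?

The scale of C major is C D E F G A B; E is degree 3, and the triad built there (E-G-B) is minor, so it is iii.
The scale of G major is G A B C D E F♯; E is degree 6, and the triad built there (E-G-B) is minor, so it is vi.

iii in C major; vi in G major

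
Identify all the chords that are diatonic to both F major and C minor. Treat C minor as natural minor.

Gm, Bb

Triads in F major: F major (I), G minor (ii), A minor (iii), Bb major (IV), C major (V), D minor (vi), E diminished (vii°).
Triads in C minor (natural minor): C minor (i), D diminished (ii°), Eb major (III), F minor (iv), G minor (v), Ab major (VI), Bb major (VII).
Shared triads with their functions: G minor (ii in F major, v in C minor); Bb major (IV in F major, VII in C minor).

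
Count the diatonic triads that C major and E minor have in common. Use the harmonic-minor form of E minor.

3

Diatonic triads of C major: C (I), Dm (ii), Em (iii), F (IV), G (V), Am (vi), Bdim (vii°).
Diatonic triads of E minor (harmonic minor): Em (i), F#dim (ii°), Gaug (III+), Am (iv), B (V), C (VI), D#dim (vii°).
Matching root and quality in both lists: C, Em, Am.
That gives 3 common triads.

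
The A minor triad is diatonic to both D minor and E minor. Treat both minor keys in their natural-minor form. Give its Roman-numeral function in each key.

The scale of D minor (natural minor) is D E F G A B♭ C; A is degree 5, and the triad built there (A-C-E) is minor, so it is v.
The scale of E minor (natural minor) is E F♯ G A B C D; A is degree 4, and the triad built there (A-C-E) is minor, so it is iv.

v in D minor; iv in E minor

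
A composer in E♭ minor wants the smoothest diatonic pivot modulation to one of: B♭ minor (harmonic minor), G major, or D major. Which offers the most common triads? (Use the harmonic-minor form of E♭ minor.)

B♭ minor

Triads of E♭ minor (harmonic minor): E♭m (i), Fdim (ii°), G♭aug (III+), A♭m (iv), B♭ (V), C♭ (VI), Ddim (vii°).
B♭ minor (harmonic minor) shares 1: E♭m.
G major shares 0: none.
D major shares 0: none.
The most common triads (1) are shared with B♭ minor.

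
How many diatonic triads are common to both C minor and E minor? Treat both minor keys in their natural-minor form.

Diatonic triads of C minor (natural minor): C minor (i), D diminished (ii°), Eb major (III), F minor (iv), G minor (v), Ab major (VI), Bb major (VII).
Diatonic triads of E minor (natural minor): E minor (i), F# diminished (ii°), G major (III), A minor (iv), B minor (v), C major (VI), D major (VII).
No triad has the same root and quality in both keys.

0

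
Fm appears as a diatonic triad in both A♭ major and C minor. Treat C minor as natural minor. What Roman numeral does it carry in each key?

The scale of A♭ major is A♭ B♭ C D♭ E♭ F G; F is degree 6, and the triad built there (F-A♭-C) is minor, so it is vi.
The scale of C minor (natural minor) is C D E♭ F G A♭ B♭; F is degree 4, and the triad built there (F-A♭-C) is minor, so it is iv.

vi in A♭ major; iv in C minor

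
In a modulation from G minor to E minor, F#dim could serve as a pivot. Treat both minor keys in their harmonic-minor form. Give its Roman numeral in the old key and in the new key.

The scale of G minor (harmonic minor) is G A Bb C D Eb F#; F# is degree 7, and the triad built there (F#-A-C) is diminished, so it is vii°.
The scale of E minor (harmonic minor) is E F# G A B C D#; F# is degree 2, and the triad built there (F#-A-C) is diminished, so it is ii°.

vii° in G minor; ii° in E minor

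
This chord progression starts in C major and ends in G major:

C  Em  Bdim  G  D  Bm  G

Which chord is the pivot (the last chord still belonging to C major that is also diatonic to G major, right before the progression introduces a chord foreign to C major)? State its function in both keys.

Chords diatonic to C major: C, Dm, Em, F, G, Am, Bdim.
Reading the progression, the first chord not in that set is D, so the modulation leaves C major there.
The chord immediately before D is G, which is diatonic to both keys: V in C major and I in G major.

G — V in C major, I in G major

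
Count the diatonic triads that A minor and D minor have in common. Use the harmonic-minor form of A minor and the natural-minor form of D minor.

3

Diatonic triads of A minor (harmonic minor): Am (i), Bdim (ii°), Caug (III+), Dm (iv), E (V), F (VI), G#dim (vii°).
Diatonic triads of D minor (natural minor): Dm (i), Edim (ii°), F (III), Gm (iv), Am (v), Bb (VI), C (VII).
Matching root and quality in both lists: Am, Dm, F.
That gives 3 common triads.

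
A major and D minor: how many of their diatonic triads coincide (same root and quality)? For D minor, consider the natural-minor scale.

Diatonic triads of A major: A (I), Bm (ii), C♯m (iii), D (IV), E (V), F♯m (vi), G♯dim (vii°).
Diatonic triads of D minor (natural minor): Dm (i), Edim (ii°), F (III), Gm (iv), Am (v), B♭ (VI), C (VII).
No triad has the same root and quality in both keys.

0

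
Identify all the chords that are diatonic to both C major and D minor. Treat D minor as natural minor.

C, Dm, F, Am

Triads in C major: C (I), Dm (ii), Em (iii), F (IV), G (V), Am (vi), Bdim (vii°).
Triads in D minor (natural minor): Dm (i), Edim (ii°), F (III), Gm (iv), Am (v), Bb (VI), C (VII).
Shared triads with their functions: C (I in C major, VII in D minor); Dm (ii in C major, i in D minor); F (IV in C major, III in D minor); Am (vi in C major, v in D minor).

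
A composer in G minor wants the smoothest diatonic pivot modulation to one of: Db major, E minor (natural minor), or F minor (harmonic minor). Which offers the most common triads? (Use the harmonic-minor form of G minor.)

E minor

Triads of G minor (harmonic minor): G minor (i), A diminished (ii°), Bb augmented (III+), C minor (iv), D major (V), Eb major (VI), F# diminished (vii°).
Db major shares 0: none.
E minor (natural minor) shares 2: D, F#dim.
F minor (harmonic minor) shares 0: none.
The most common triads (2) are shared with E minor.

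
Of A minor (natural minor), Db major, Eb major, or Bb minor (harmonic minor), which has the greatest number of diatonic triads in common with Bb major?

Triads of Bb major: Bb (I), Cm (ii), Dm (iii), Eb (IV), F (V), Gm (vi), Adim (vii°).
A minor (natural minor) shares 2: Dm, F.
Db major shares 0: none.
Eb major shares 4: Bb, Cm, Eb, Gm.
Bb minor (harmonic minor) shares 2: F, Adim.
The most common triads (4) are shared with Eb major.

Eb major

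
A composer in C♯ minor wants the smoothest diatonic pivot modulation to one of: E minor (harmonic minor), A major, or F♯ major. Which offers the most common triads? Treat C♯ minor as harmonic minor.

Triads of C♯ minor (harmonic minor): C♯m (i), D♯dim (ii°), Eaug (III+), F♯m (iv), G♯ (V), A (VI), B♯dim (vii°).
E minor (harmonic minor) shares 1: D♯dim.
A major shares 3: C♯m, F♯m, A.
F♯ major shares 0: none.
The most common triads (3) are shared with A major.

A major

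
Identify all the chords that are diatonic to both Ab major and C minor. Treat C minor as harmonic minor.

Ab, Cm, Fm

Triads in Ab major: Ab (I), Bbm (ii), Cm (iii), Db (IV), Eb (V), Fm (vi), Gdim (vii°).
Triads in C minor (harmonic minor): Cm (i), Ddim (ii°), Ebaug (III+), Fm (iv), G (V), Ab (VI), Bdim (vii°).
Shared triads with their functions: Ab (I in Ab major, VI in C minor); Cm (iii in Ab major, i in C minor); Fm (vi in Ab major, iv in C minor).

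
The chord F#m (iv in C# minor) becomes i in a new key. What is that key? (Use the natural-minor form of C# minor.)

The numeral i denotes a minor triad on scale degree 1. With F# on degree 1, the tonic of the new key is F#.
Degree 1 carries a minor triad in minor keys, so the destination is F# minor.
Check: the diatonic triads of F# minor (natural minor) are F#m (i), G#dim (ii°), A (III), Bm (iv), C#m (v), D (VI), E (VII) — F#m is indeed i.

F# minor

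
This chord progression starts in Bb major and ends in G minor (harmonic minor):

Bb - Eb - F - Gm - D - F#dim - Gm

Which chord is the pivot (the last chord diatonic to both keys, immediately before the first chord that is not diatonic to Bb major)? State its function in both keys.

Chords diatonic to Bb major: Bb, Cm, Dm, Eb, F, Gm, Adim.
Reading the progression, the first chord not in that set is D, so the modulation leaves Bb major there.
The chord immediately before D is Gm, which is diatonic to both keys: vi in Bb major and i in G minor.

Gm — vi in Bb major, i in G minor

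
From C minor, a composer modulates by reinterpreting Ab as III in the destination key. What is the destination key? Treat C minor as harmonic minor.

F minor

The numeral III denotes a major triad on scale degree 3. With Ab on degree 3, the tonic of the new key is F.
Degree 3 carries a major triad in natural-minor keys, so the destination is F minor.
Check: the diatonic triads of F minor (natural minor) are Fm (i), Gdim (ii°), Ab (III), Bbm (iv), Cm (v), Db (VI), Eb (VII) — Ab is indeed III.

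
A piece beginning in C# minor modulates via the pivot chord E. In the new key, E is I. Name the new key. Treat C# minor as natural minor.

The numeral I denotes a major triad on scale degree 1. With E on degree 1, the tonic of the new key is E.
Degree 1 carries a major triad in major keys, so the destination is E major.
Check: the diatonic triads of E major are E (I), F#m (ii), G#m (iii), A (IV), B (V), C#m (vi), D#dim (vii°) — E is indeed I.

E major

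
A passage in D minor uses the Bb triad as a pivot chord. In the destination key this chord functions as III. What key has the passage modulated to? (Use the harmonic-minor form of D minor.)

G minor

The numeral III denotes a major triad on scale degree 3. With Bb on degree 3, the tonic of the new key is G.
Degree 3 carries a major triad in natural-minor keys, so the destination is G minor.
Check: the diatonic triads of G minor (natural minor) are Gm (i), Adim (ii°), Bb (III), Cm (iv), Dm (v), Eb (VI), F (VII) — Bb is indeed III.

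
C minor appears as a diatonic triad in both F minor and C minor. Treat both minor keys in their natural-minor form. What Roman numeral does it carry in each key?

v in F minor; i in C minor

The scale of F minor (natural minor) is F G Ab Bb C Db Eb; C is degree 5, and the triad built there (C-Eb-G) is minor, so it is v.
The scale of C minor (natural minor) is C D Eb F G Ab Bb; C is degree 1, and the triad built there (C-Eb-G) is minor, so it is i.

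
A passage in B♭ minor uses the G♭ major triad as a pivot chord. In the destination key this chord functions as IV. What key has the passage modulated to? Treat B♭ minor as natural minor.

The numeral IV denotes a major triad on scale degree 4. With G♭ on degree 4, the tonic of the new key is D♭.
Degree 4 carries a major triad in major keys, so the destination is D♭ major.
Check: the diatonic triads of D♭ major are D♭ (I), E♭m (ii), Fm (iii), G♭ (IV), A♭ (V), B♭m (vi), Cdim (vii°) — G♭ major is indeed IV.

D♭ major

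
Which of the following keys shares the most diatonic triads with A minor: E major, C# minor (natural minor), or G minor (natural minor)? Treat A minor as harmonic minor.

G minor

Triads of A minor (harmonic minor): A minor (i), B diminished (ii°), C augmented (III+), D minor (iv), E major (V), F major (VI), G# diminished (vii°).
E major shares 1: E.
C# minor (natural minor) shares 1: E.
G minor (natural minor) shares 2: Dm, F.
The most common triads (2) are shared with G minor.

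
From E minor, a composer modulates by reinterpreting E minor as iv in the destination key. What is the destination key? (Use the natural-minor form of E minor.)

B minor

The numeral iv denotes a minor triad on scale degree 4. With E on degree 4, the tonic of the new key is B.
Degree 4 carries a minor triad in minor keys, so the destination is B minor.
Check: the diatonic triads of B minor (natural minor) are Bm (i), C#dim (ii°), D (III), Em (iv), F#m (v), G (VI), A (VII) — E minor is indeed iv.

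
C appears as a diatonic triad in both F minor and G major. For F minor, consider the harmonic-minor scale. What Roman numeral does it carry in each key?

V in F minor; IV in G major

The scale of F minor (harmonic minor) is F G Ab Bb C Db E; C is degree 5, and the triad built there (C-E-G) is major, so it is V.
The scale of G major is G A B C D E F#; C is degree 4, and the triad built there (C-E-G) is major, so it is IV.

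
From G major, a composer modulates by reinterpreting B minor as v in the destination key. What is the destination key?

E minor

The numeral v denotes a minor triad on scale degree 5. With B on degree 5, the tonic of the new key is E.
Degree 5 carries a minor triad in natural-minor keys, so the destination is E minor.
Check: the diatonic triads of E minor (natural minor) are Em (i), F#dim (ii°), G (III), Am (iv), Bm (v), C (VI), D (VII) — B minor is indeed v.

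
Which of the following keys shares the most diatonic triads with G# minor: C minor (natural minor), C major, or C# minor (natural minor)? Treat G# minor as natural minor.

C# minor

Triads of G# minor (natural minor): G#m (i), A#dim (ii°), B (III), C#m (iv), D#m (v), E (VI), F# (VII).
C minor (natural minor) shares 0: none.
C major shares 0: none.
C# minor (natural minor) shares 4: G#m, B, C#m, E.
The most common triads (4) are shared with C# minor.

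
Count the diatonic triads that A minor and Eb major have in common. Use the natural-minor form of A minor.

Diatonic triads of A minor (natural minor): Am (i), Bdim (ii°), C (III), Dm (iv), Em (v), F (VI), G (VII).
Diatonic triads of Eb major: Eb (I), Fm (ii), Gm (iii), Ab (IV), Bb (V), Cm (vi), Ddim (vii°).
No triad has the same root and quality in both keys.

0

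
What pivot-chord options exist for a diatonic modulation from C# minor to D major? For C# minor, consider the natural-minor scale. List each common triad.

F#m, A

Triads in C# minor (natural minor): C#m (i), D#dim (ii°), E (III), F#m (iv), G#m (v), A (VI), B (VII).
Triads in D major: D (I), Em (ii), F#m (iii), G (IV), A (V), Bm (vi), C#dim (vii°).
Shared triads with their functions: F#m (iv in C# minor, iii in D major); A (VI in C# minor, V in D major).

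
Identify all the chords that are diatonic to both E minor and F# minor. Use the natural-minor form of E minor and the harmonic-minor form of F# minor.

Triads in E minor (natural minor): Em (i), F#dim (ii°), G (III), Am (iv), Bm (v), C (VI), D (VII).
Triads in F# minor (harmonic minor): F#m (i), G#dim (ii°), Aaug (III+), Bm (iv), C# (V), D (VI), E#dim (vii°).
Shared triads with their functions: Bm (v in E minor, iv in F# minor); D (VII in E minor, VI in F# minor).

Bm, D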